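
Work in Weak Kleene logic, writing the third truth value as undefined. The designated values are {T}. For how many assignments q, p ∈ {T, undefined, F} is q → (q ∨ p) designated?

4

Designated under: (q=T, p=T); (q=T, p=F); (q=F, p=T); (q=F, p=F).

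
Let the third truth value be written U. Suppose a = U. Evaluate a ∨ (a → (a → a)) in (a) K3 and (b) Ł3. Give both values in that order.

In K3: a → a = U → U = U  [¬U ∨ U]
a → (a → a) = U → U = U
a ∨ (a → (a → a)) = U ∨ U = U
In Ł3: a → a = U → U = ⊤
a → (a → a) = U → ⊤ = ⊤
a ∨ (a → (a → a)) = U ∨ ⊤ = ⊤
They differ because K3 and Ł3 treat U differently under implication.

U; ⊤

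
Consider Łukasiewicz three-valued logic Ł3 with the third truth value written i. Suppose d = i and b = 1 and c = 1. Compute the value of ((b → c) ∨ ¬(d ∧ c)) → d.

i

b → c = 1 → 1 = 1
d ∧ c = i ∧ 1 = i
¬(d ∧ c) = ¬i = i
(b → c) ∨ ¬(d ∧ c) = 1 ∨ i = 1
((b → c) ∨ ¬(d ∧ c)) → d = 1 → i = i  [min(1, 1−1+½)]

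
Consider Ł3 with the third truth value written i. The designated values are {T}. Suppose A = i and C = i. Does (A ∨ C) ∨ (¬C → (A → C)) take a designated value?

Yes

A ∨ C = i ∨ i = i
¬C = ¬i = i
A → C = i → i = T  [min(1, 1−½+½)]
¬C → (A → C) = i → T = T
(A ∨ C) ∨ (¬C → (A → C)) = i ∨ T = T
T ∈ {T}.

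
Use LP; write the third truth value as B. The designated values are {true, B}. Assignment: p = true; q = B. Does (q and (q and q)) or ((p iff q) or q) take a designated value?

Yes

q and q = B and B = B
q and (q and q) = B and B = B
p iff q = true iff B = B
(p iff q) or q = B or B = B
(q and (q and q)) or ((p iff q) or q) = B or B = B
B ∈ {true, B}.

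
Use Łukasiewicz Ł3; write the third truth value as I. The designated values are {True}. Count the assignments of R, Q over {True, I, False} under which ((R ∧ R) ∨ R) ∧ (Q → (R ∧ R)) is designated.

Designated under: (R=True, Q=True); (R=True, Q=I); (R=True, Q=False).

3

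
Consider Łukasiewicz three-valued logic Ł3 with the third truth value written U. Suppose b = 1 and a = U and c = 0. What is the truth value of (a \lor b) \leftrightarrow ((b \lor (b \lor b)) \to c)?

0

a \lor b = U \lor 1 = 1
b \lor b = 1 \lor 1 = 1
b \lor (b \lor b) = 1 \lor 1 = 1
(b \lor (b \lor b)) \to c = 1 \to 0 = 0
(a \lor b) \leftrightarrow ((b \lor (b \lor b)) \to c) = 1 \leftrightarrow 0 = 0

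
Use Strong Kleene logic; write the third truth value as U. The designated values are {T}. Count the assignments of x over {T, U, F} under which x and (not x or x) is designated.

1

x=T: T ✓
x=U: U ·
x=F: F ·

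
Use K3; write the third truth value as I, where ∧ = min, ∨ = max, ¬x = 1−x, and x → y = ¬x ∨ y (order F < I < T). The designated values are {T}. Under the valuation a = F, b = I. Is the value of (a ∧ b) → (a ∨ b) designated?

a ∧ b = F ∧ I = F
a ∨ b = F ∨ I = I
(a ∧ b) → (a ∨ b) = F → I = T  [¬F ∨ I]
T ∈ {T}.

Yes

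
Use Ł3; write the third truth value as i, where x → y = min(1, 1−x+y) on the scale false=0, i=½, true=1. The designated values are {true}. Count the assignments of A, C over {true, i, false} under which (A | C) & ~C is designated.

Designated under: (A=true, C=false).

1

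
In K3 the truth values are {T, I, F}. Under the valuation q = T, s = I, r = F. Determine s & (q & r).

q & r = T & F = F
s & (q & r) = I & F = F

F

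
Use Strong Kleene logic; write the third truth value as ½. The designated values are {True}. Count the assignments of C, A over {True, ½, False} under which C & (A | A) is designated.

1

Designated under: (C=True, A=True).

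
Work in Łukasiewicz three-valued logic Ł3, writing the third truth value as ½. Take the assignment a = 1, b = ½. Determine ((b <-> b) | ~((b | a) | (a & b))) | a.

b <-> b = ½ <-> ½ = 1  [1 − |½−½|]
b | a = ½ | 1 = 1
a & b = 1 & ½ = ½
(b | a) | (a & b) = 1 | ½ = 1
~((b | a) | (a & b)) = ~1 = 0
(b <-> b) | ~((b | a) | (a & b)) = 1 | 0 = 1
((b <-> b) | ~((b | a) | (a & b))) | a = 1 | 1 = 1

1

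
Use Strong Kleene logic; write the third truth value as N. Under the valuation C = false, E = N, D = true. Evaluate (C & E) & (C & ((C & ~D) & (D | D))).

false

C & E = false & N = false
~D = ~true = false
C & ~D = false & false = false
D | D = true | true = true
(C & ~D) & (D | D) = false & true = false
C & ((C & ~D) & (D | D)) = false & false = false
(C & E) & (C & ((C & ~D) & (D | D))) = false & false = false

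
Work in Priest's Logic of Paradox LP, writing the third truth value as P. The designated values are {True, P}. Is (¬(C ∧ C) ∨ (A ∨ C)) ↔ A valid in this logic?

No

Countermodel: C=True, A=False gives False, which is not designated.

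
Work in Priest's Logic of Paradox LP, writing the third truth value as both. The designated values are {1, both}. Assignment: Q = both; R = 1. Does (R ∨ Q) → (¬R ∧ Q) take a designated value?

No

R ∨ Q = 1 ∨ both = 1
¬R = ¬1 = 0
¬R ∧ Q = 0 ∧ both = 0
(R ∨ Q) → (¬R ∧ Q) = 1 → 0 = 0
0 ∉ {1, both}.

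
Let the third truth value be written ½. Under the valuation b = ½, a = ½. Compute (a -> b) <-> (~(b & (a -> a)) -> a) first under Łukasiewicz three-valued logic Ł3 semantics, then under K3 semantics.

⊤; ½

In Łukasiewicz three-valued logic Ł3: a -> b = ½ -> ½ = ⊤  [min(1, 1−½+½)]
a -> a = ½ -> ½ = ⊤
b & (a -> a) = ½ & ⊤ = ½
~(b & (a -> a)) = ~½ = ½
~(b & (a -> a)) -> a = ½ -> ½ = ⊤
(a -> b) <-> (~(b & (a -> a)) -> a) = ⊤ <-> ⊤ = ⊤
In K3: a -> b = ½ -> ½ = ½  [~½ | ½]
a -> a = ½ -> ½ = ½
b & (a -> a) = ½ & ½ = ½
~(b & (a -> a)) = ~½ = ½
~(b & (a -> a)) -> a = ½ -> ½ = ½
(a -> b) <-> (~(b & (a -> a)) -> a) = ½ <-> ½ = ½
They differ because Łukasiewicz three-valued logic Ł3 and K3 treat ½ differently under implication.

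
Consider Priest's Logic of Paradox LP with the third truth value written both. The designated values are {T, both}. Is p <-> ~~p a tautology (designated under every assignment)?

Every assignment of p over {T, both, F} gives a value in {T, both}.
In particular, with p=both: p <-> ~~p = both.

Yes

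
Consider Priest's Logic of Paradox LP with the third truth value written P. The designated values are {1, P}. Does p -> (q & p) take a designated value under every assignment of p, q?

Countermodel: p=1, q=0 gives 0, which is not designated.

No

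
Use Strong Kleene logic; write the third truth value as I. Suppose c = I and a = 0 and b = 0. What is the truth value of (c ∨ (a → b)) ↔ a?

a → b = 0 → 0 = 1
c ∨ (a → b) = I ∨ 1 = 1
(c ∨ (a → b)) ↔ a = 1 ↔ 0 = 0

0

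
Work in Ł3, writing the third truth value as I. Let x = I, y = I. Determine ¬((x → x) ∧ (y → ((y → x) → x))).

x → x = I → I = true  [min(1, 1−½+½)]
y → x = I → I = true
(y → x) → x = true → I = I
y → ((y → x) → x) = I → I = true
(x → x) ∧ (y → ((y → x) → x)) = true ∧ true = true
¬((x → x) ∧ (y → ((y → x) → x))) = ¬true = false

false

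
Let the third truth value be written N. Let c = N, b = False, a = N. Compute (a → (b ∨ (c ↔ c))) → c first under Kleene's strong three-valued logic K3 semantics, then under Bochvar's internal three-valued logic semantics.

N; N

In Kleene's strong three-valued logic K3: c ↔ c = N ↔ N = N
b ∨ (c ↔ c) = False ∨ N = N
a → (b ∨ (c ↔ c)) = N → N = N  [¬N ∨ N]
(a → (b ∨ (c ↔ c))) → c = N → N = N
In Bochvar's internal three-valued logic: c ↔ c = N ↔ N = N
b ∨ (c ↔ c) = False ∨ N = N
a → (b ∨ (c ↔ c)) = N → N = N  [any arg is the third value ⇒ result is the third value]
(a → (b ∨ (c ↔ c))) → c = N → N = N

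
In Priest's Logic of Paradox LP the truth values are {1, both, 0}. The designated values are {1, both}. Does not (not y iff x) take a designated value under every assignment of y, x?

No

Countermodel: y=1, x=0 gives 0, which is not designated.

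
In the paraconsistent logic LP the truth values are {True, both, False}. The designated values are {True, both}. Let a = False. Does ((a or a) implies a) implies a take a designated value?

No

a or a = False or False = False
(a or a) implies a = False implies False = True
((a or a) implies a) implies a = True implies False = False
False ∉ {True, both}.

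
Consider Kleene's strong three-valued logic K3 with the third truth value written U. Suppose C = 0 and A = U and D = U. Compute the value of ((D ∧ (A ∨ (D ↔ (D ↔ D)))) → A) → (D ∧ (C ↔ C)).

U

D ↔ D = U ↔ U = U
D ↔ (D ↔ D) = U ↔ U = U
A ∨ (D ↔ (D ↔ D)) = U ∨ U = U
D ∧ (A ∨ (D ↔ (D ↔ D))) = U ∧ U = U
(D ∧ (A ∨ (D ↔ (D ↔ D)))) → A = U → U = U
C ↔ C = 0 ↔ 0 = 1
D ∧ (C ↔ C) = U ∧ 1 = U
((D ∧ (A ∨ (D ↔ (D ↔ D)))) → A) → (D ∧ (C ↔ C)) = U → U = U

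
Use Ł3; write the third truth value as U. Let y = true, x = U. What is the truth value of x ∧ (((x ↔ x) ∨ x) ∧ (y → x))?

U

x ↔ x = U ↔ U = true  [1 − |½−½|]
(x ↔ x) ∨ x = true ∨ U = true
y → x = true → U = U
((x ↔ x) ∨ x) ∧ (y → x) = true ∧ U = U
x ∧ (((x ↔ x) ∨ x) ∧ (y → x)) = U ∧ U = U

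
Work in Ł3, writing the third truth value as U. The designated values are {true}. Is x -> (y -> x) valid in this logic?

Yes

Every assignment of x, y over {true, U, false} gives a value in {true}.
In particular, with x=U, y=U: x -> (y -> x) = true.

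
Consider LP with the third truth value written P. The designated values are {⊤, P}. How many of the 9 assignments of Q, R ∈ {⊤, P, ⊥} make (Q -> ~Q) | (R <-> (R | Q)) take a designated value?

Of the 9 assignments, 8 give a value in {⊤, P}.

8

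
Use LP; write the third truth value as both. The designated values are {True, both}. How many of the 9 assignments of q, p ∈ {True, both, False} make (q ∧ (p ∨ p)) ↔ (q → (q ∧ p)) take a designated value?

6

Of the 9 assignments, 6 give a value in {True, both}.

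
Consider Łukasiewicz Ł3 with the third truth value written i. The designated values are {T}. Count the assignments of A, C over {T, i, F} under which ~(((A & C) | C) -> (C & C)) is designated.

Of the 9 assignments, 0 give a value in {T}.

0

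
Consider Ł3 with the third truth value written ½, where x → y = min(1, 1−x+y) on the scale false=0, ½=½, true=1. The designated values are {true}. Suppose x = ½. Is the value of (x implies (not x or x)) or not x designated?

not x = not ½ = ½
not x or x = ½ or ½ = ½
x implies (not x or x) = ½ implies ½ = true  [min(1, 1−½+½)]
not x = not ½ = ½
(x implies (not x or x)) or not x = true or ½ = true
true ∈ {true}.

Yes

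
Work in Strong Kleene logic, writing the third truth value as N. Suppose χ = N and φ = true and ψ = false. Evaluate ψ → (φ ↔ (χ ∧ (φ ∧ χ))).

true

φ ∧ χ = true ∧ N = N
χ ∧ (φ ∧ χ) = N ∧ N = N
φ ↔ (χ ∧ (φ ∧ χ)) = true ↔ N = N
ψ → (φ ↔ (χ ∧ (φ ∧ χ))) = false → N = true  [¬false ∨ N]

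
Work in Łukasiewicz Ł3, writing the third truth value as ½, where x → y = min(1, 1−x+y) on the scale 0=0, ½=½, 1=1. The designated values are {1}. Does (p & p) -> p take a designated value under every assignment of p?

Yes

Every assignment of p over {1, ½, 0} gives a value in {1}.
In particular, with p=½: (p & p) -> p = 1.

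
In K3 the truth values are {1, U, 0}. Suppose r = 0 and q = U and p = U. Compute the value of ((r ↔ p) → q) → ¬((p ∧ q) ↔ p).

U

r ↔ p = 0 ↔ U = U
(r ↔ p) → q = U → U = U
p ∧ q = U ∧ U = U
(p ∧ q) ↔ p = U ↔ U = U
¬((p ∧ q) ↔ p) = ¬U = U
((r ↔ p) → q) → ¬((p ∧ q) ↔ p) = U → U = U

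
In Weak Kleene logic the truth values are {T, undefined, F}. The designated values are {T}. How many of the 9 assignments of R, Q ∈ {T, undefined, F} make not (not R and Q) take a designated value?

3

Designated under: (R=T, Q=T); (R=T, Q=F); (R=F, Q=F).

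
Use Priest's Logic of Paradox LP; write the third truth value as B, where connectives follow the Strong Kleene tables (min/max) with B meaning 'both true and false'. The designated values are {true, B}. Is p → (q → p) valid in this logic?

Every assignment of p, q over {true, B, false} gives a value in {true, B}.
In particular, with p=B, q=B: p → (q → p) = B.

Yes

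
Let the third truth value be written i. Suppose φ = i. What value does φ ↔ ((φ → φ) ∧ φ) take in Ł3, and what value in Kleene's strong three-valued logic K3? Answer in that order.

In Ł3: φ → φ = i → i = true  [min(1, 1−½+½)]
(φ → φ) ∧ φ = true ∧ i = i
φ ↔ ((φ → φ) ∧ φ) = i ↔ i = true
In Kleene's strong three-valued logic K3: φ → φ = i → i = i
(φ → φ) ∧ φ = i ∧ i = i
φ ↔ ((φ → φ) ∧ φ) = i ↔ i = i
They differ because Ł3 and Kleene's strong three-valued logic K3 treat i differently under implication.

true; i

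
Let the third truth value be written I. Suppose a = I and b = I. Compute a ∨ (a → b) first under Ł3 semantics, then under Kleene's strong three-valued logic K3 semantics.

In Ł3: a → b = I → I = 1
a ∨ (a → b) = I ∨ 1 = 1
In Kleene's strong three-valued logic K3: a → b = I → I = I
a ∨ (a → b) = I ∨ I = I
They differ because Ł3 and Kleene's strong three-valued logic K3 treat I differently under implication.

1; I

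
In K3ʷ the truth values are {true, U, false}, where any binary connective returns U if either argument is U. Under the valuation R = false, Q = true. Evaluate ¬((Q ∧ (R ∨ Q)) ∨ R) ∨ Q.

R ∨ Q = false ∨ true = true
Q ∧ (R ∨ Q) = true ∧ true = true
(Q ∧ (R ∨ Q)) ∨ R = true ∨ false = true
¬((Q ∧ (R ∨ Q)) ∨ R) = ¬true = false
¬((Q ∧ (R ∨ Q)) ∨ R) ∨ Q = false ∨ true = true

true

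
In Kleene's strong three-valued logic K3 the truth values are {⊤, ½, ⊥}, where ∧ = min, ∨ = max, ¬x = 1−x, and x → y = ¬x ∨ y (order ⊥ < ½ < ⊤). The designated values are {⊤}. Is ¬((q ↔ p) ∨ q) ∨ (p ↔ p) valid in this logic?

No

Countermodel: q=⊤, p=½ gives ½, which is not designated.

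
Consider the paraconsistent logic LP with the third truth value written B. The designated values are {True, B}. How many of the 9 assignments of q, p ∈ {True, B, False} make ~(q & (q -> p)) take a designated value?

8

Of the 9 assignments, 8 give a value in {True, B}.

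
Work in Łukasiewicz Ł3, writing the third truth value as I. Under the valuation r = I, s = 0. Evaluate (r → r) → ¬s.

r → r = I → I = 1
¬s = ¬0 = 1
(r → r) → ¬s = 1 → 1 = 1

1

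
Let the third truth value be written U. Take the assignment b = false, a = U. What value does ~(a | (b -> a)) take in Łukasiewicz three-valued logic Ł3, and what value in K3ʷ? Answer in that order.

false; U

In Łukasiewicz three-valued logic Ł3: b -> a = false -> U = true  [min(1, 1−0+½)]
a | (b -> a) = U | true = true
~(a | (b -> a)) = ~true = false
In K3ʷ: b -> a = false -> U = U
a | (b -> a) = U | U = U
~(a | (b -> a)) = ~U = U
They differ because Łukasiewicz three-valued logic Ł3 and K3ʷ treat U differently under the binary connectives.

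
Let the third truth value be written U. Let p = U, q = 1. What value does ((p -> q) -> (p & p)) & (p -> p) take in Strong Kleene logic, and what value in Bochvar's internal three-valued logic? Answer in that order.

In Strong Kleene logic: p -> q = U -> 1 = 1
p & p = U & U = U
(p -> q) -> (p & p) = 1 -> U = U
p -> p = U -> U = U
((p -> q) -> (p & p)) & (p -> p) = U & U = U
In Bochvar's internal three-valued logic: p -> q = U -> 1 = U  [any arg is the third value ⇒ result is the third value]
p & p = U & U = U
(p -> q) -> (p & p) = U -> U = U
p -> p = U -> U = U
((p -> q) -> (p & p)) & (p -> p) = U & U = U

U; U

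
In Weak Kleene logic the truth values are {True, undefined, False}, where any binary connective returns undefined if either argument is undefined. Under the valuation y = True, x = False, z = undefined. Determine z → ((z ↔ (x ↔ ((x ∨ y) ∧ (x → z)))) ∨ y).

x ∨ y = False ∨ True = True
x → z = False → undefined = undefined
(x ∨ y) ∧ (x → z) = True ∧ undefined = undefined
x ↔ ((x ∨ y) ∧ (x → z)) = False ↔ undefined = undefined
z ↔ (x ↔ ((x ∨ y) ∧ (x → z))) = undefined ↔ undefined = undefined
(z ↔ (x ↔ ((x ∨ y) ∧ (x → z)))) ∨ y = undefined ∨ True = undefined
z → ((z ↔ (x ↔ ((x ∨ y) ∧ (x → z)))) ∨ y) = undefined → undefined = undefined

undefined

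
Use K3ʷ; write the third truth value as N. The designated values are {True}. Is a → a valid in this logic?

No

Countermodel: a=N gives N, which is not designated.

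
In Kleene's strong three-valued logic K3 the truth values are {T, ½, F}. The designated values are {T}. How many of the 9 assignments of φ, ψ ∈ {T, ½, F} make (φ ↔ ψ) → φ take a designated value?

Designated under: (φ=T, ψ=T); (φ=T, ψ=½); (φ=T, ψ=F); (φ=F, ψ=T).

4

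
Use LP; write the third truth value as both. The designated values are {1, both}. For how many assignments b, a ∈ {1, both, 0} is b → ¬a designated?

Of the 9 assignments, 8 give a value in {1, both}.

8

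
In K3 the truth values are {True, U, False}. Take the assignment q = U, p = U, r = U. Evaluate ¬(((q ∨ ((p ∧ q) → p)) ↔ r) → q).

p ∧ q = U ∧ U = U
(p ∧ q) → p = U → U = U  [¬U ∨ U]
q ∨ ((p ∧ q) → p) = U ∨ U = U
(q ∨ ((p ∧ q) → p)) ↔ r = U ↔ U = U
((q ∨ ((p ∧ q) → p)) ↔ r) → q = U → U = U
¬(((q ∨ ((p ∧ q) → p)) ↔ r) → q) = ¬U = U

U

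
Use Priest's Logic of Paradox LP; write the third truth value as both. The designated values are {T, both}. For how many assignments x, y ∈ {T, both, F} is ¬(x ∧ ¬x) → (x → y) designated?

8

Of the 9 assignments, 8 give a value in {T, both}.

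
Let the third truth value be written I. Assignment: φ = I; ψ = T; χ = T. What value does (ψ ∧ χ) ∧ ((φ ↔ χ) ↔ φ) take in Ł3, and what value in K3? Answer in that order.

In Ł3: ψ ∧ χ = T ∧ T = T
φ ↔ χ = I ↔ T = I  [1 − |½−1|]
(φ ↔ χ) ↔ φ = I ↔ I = T
(ψ ∧ χ) ∧ ((φ ↔ χ) ↔ φ) = T ∧ T = T
In K3: ψ ∧ χ = T ∧ T = T
φ ↔ χ = I ↔ T = I
(φ ↔ χ) ↔ φ = I ↔ I = I
(ψ ∧ χ) ∧ ((φ ↔ χ) ↔ φ) = T ∧ I = I
They differ because Ł3 and K3 treat I differently under implication.

T; I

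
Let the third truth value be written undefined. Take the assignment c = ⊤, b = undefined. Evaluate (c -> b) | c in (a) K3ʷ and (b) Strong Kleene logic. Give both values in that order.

In K3ʷ: c -> b = ⊤ -> undefined = undefined  [any arg is the third value ⇒ result is the third value]
(c -> b) | c = undefined | ⊤ = undefined
In Strong Kleene logic: c -> b = ⊤ -> undefined = undefined
(c -> b) | c = undefined | ⊤ = ⊤
They differ because K3ʷ and Strong Kleene logic treat undefined differently under the binary connectives.

undefined; ⊤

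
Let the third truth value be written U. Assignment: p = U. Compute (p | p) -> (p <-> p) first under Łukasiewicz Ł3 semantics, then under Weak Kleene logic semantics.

In Łukasiewicz Ł3: p | p = U | U = U
p <-> p = U <-> U = True
(p | p) -> (p <-> p) = U -> True = True
In Weak Kleene logic: p | p = U | U = U
p <-> p = U <-> U = U
(p | p) -> (p <-> p) = U -> U = U
They differ because Łukasiewicz Ł3 and Weak Kleene logic treat U differently under the binary connectives.

True; U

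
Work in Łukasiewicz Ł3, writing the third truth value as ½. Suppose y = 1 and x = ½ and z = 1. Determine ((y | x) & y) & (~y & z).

0

y | x = 1 | ½ = 1
(y | x) & y = 1 & 1 = 1
~y = ~1 = 0
~y & z = 0 & 1 = 0
((y | x) & y) & (~y & z) = 1 & 0 = 0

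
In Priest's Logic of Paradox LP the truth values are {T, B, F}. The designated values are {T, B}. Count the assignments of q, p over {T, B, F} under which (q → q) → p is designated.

7

Of the 9 assignments, 7 give a value in {T, B}.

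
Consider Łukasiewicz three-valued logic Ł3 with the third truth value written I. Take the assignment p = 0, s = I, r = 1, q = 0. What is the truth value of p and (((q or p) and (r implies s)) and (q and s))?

q or p = 0 or 0 = 0
r implies s = 1 implies I = I  [min(1, 1−1+½)]
(q or p) and (r implies s) = 0 and I = 0
q and s = 0 and I = 0
((q or p) and (r implies s)) and (q and s) = 0 and 0 = 0
p and (((q or p) and (r implies s)) and (q and s)) = 0 and 0 = 0

0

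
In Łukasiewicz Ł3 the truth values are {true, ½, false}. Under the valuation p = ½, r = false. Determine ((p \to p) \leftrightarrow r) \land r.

false

p \to p = ½ \to ½ = true  [min(1, 1−½+½)]
(p \to p) \leftrightarrow r = true \leftrightarrow false = false
((p \to p) \leftrightarrow r) \land r = false \land false = false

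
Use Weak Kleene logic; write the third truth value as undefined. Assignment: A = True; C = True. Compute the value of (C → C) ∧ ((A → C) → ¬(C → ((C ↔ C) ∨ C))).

C → C = True → True = True
A → C = True → True = True
C ↔ C = True ↔ True = True
(C ↔ C) ∨ C = True ∨ True = True
C → ((C ↔ C) ∨ C) = True → True = True
¬(C → ((C ↔ C) ∨ C)) = ¬True = False
(A → C) → ¬(C → ((C ↔ C) ∨ C)) = True → False = False
(C → C) ∧ ((A → C) → ¬(C → ((C ↔ C) ∨ C))) = True ∧ False = False

False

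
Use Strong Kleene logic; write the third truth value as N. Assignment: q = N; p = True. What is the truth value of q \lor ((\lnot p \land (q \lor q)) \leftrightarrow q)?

N

\lnot p = \lnot True = False
q \lor q = N \lor N = N
\lnot p \land (q \lor q) = False \land N = False
(\lnot p \land (q \lor q)) \leftrightarrow q = False \leftrightarrow N = N
q \lor ((\lnot p \land (q \lor q)) \leftrightarrow q) = N \lor N = N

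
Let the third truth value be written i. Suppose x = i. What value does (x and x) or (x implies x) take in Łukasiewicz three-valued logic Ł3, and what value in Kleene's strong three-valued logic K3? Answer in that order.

In Łukasiewicz three-valued logic Ł3: x and x = i and i = i
x implies x = i implies i = 1
(x and x) or (x implies x) = i or 1 = 1
In Kleene's strong three-valued logic K3: x and x = i and i = i
x implies x = i implies i = i  [not i or i]
(x and x) or (x implies x) = i or i = i
They differ because Łukasiewicz three-valued logic Ł3 and Kleene's strong three-valued logic K3 treat i differently under implication.

1; i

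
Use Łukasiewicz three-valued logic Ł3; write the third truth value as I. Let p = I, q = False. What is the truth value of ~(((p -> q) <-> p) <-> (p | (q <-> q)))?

False

p -> q = I -> False = I
(p -> q) <-> p = I <-> I = True
q <-> q = False <-> False = True
p | (q <-> q) = I | True = True
((p -> q) <-> p) <-> (p | (q <-> q)) = True <-> True = True
~(((p -> q) <-> p) <-> (p | (q <-> q))) = ~True = False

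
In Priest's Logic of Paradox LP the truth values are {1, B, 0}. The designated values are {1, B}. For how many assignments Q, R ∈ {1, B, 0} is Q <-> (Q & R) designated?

8

Of the 9 assignments, 8 give a value in {1, B}.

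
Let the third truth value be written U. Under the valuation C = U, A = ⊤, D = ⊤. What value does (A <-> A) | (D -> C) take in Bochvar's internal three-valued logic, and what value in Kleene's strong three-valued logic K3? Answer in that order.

In Bochvar's internal three-valued logic: A <-> A = ⊤ <-> ⊤ = ⊤
D -> C = ⊤ -> U = U  [any arg is the third value ⇒ result is the third value]
(A <-> A) | (D -> C) = ⊤ | U = U
In Kleene's strong three-valued logic K3: A <-> A = ⊤ <-> ⊤ = ⊤
D -> C = ⊤ -> U = U  [~⊤ | U]
(A <-> A) | (D -> C) = ⊤ | U = ⊤
They differ because Bochvar's internal three-valued logic and Kleene's strong three-valued logic K3 treat U differently under the binary connectives.

U; ⊤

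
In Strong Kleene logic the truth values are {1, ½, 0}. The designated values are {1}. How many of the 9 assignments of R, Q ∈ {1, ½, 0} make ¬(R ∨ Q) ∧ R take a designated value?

0

Of the 9 assignments, 0 give a value in {1}.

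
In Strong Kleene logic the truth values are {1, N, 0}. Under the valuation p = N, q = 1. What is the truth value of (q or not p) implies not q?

0

not p = not N = N
q or not p = 1 or N = 1
not q = not 1 = 0
(q or not p) implies not q = 1 implies 0 = 0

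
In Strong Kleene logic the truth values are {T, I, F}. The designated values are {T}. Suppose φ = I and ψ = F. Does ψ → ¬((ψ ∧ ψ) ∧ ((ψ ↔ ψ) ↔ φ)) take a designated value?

ψ ∧ ψ = F ∧ F = F
ψ ↔ ψ = F ↔ F = T
(ψ ↔ ψ) ↔ φ = T ↔ I = I
(ψ ∧ ψ) ∧ ((ψ ↔ ψ) ↔ φ) = F ∧ I = F
¬((ψ ∧ ψ) ∧ ((ψ ↔ ψ) ↔ φ)) = ¬F = T
ψ → ¬((ψ ∧ ψ) ∧ ((ψ ↔ ψ) ↔ φ)) = F → T = T
T ∈ {T}.

Yes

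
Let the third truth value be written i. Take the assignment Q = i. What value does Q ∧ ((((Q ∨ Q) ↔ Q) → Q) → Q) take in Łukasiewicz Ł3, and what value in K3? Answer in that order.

i; i

In Łukasiewicz Ł3: Q ∨ Q = i ∨ i = i
(Q ∨ Q) ↔ Q = i ↔ i = T  [1 − |½−½|]
((Q ∨ Q) ↔ Q) → Q = T → i = i
(((Q ∨ Q) ↔ Q) → Q) → Q = i → i = T
Q ∧ ((((Q ∨ Q) ↔ Q) → Q) → Q) = i ∧ T = i
In K3: Q ∨ Q = i ∨ i = i
(Q ∨ Q) ↔ Q = i ↔ i = i
((Q ∨ Q) ↔ Q) → Q = i → i = i  [¬i ∨ i]
(((Q ∨ Q) ↔ Q) → Q) → Q = i → i = i
Q ∧ ((((Q ∨ Q) ↔ Q) → Q) → Q) = i ∧ i = i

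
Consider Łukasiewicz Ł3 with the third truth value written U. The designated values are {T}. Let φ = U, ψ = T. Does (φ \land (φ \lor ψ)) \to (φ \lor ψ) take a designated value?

Yes

φ \lor ψ = U \lor T = T
φ \land (φ \lor ψ) = U \land T = U
φ \lor ψ = U \lor T = T
(φ \land (φ \lor ψ)) \to (φ \lor ψ) = U \to T = T  [min(1, 1−½+1)]
T ∈ {T}.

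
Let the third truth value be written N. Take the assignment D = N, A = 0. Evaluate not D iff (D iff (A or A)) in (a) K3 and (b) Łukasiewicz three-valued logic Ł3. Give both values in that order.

In K3: not D = not N = N
A or A = 0 or 0 = 0
D iff (A or A) = N iff 0 = N
not D iff (D iff (A or A)) = N iff N = N
In Łukasiewicz three-valued logic Ł3: not D = not N = N
A or A = 0 or 0 = 0
D iff (A or A) = N iff 0 = N  [1 − |½−0|]
not D iff (D iff (A or A)) = N iff N = 1
They differ because K3 and Łukasiewicz three-valued logic Ł3 treat N differently under implication.

N; 1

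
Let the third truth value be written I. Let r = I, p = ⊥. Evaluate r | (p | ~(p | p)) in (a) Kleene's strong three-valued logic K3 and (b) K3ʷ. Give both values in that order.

In Kleene's strong three-valued logic K3: p | p = ⊥ | ⊥ = ⊥
~(p | p) = ~⊥ = ⊤
p | ~(p | p) = ⊥ | ⊤ = ⊤
r | (p | ~(p | p)) = I | ⊤ = ⊤
In K3ʷ: p | p = ⊥ | ⊥ = ⊥
~(p | p) = ~⊥ = ⊤
p | ~(p | p) = ⊥ | ⊤ = ⊤
r | (p | ~(p | p)) = I | ⊤ = I
They differ because Kleene's strong three-valued logic K3 and K3ʷ treat I differently under the binary connectives.

⊤; I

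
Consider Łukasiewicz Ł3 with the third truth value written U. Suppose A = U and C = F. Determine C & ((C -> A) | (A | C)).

F

C -> A = F -> U = T  [min(1, 1−0+½)]
A | C = U | F = U
(C -> A) | (A | C) = T | U = T
C & ((C -> A) | (A | C)) = F & T = F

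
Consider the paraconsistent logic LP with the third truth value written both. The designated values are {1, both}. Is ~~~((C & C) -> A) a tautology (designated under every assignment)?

No

Countermodel: C=1, A=1 gives 0, which is not designated.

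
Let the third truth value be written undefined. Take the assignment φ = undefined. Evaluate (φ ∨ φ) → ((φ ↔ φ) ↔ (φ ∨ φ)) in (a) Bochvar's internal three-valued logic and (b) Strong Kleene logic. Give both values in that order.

undefined; undefined

In Bochvar's internal three-valued logic: φ ∨ φ = undefined ∨ undefined = undefined
φ ↔ φ = undefined ↔ undefined = undefined
φ ∨ φ = undefined ∨ undefined = undefined
(φ ↔ φ) ↔ (φ ∨ φ) = undefined ↔ undefined = undefined
(φ ∨ φ) → ((φ ↔ φ) ↔ (φ ∨ φ)) = undefined → undefined = undefined  [any arg is the third value ⇒ result is the third value]
In Strong Kleene logic: φ ∨ φ = undefined ∨ undefined = undefined
φ ↔ φ = undefined ↔ undefined = undefined
φ ∨ φ = undefined ∨ undefined = undefined
(φ ↔ φ) ↔ (φ ∨ φ) = undefined ↔ undefined = undefined
(φ ∨ φ) → ((φ ↔ φ) ↔ (φ ∨ φ)) = undefined → undefined = undefined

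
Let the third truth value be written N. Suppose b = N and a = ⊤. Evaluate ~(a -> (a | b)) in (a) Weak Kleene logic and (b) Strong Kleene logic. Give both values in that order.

In Weak Kleene logic: a | b = ⊤ | N = N
a -> (a | b) = ⊤ -> N = N  [any arg is the third value ⇒ result is the third value]
~(a -> (a | b)) = ~N = N
In Strong Kleene logic: a | b = ⊤ | N = ⊤
a -> (a | b) = ⊤ -> ⊤ = ⊤
~(a -> (a | b)) = ~⊤ = ⊥
They differ because Weak Kleene logic and Strong Kleene logic treat N differently under the binary connectives.

N; ⊥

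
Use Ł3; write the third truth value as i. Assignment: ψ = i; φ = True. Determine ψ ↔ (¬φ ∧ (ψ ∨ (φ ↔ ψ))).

i

¬φ = ¬True = False
φ ↔ ψ = True ↔ i = i  [1 − |1−½|]
ψ ∨ (φ ↔ ψ) = i ∨ i = i
¬φ ∧ (ψ ∨ (φ ↔ ψ)) = False ∧ i = False
ψ ↔ (¬φ ∧ (ψ ∨ (φ ↔ ψ))) = i ↔ False = i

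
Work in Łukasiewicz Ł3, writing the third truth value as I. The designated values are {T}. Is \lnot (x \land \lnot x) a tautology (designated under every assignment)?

Countermodel: x=I gives I, which is not designated.

No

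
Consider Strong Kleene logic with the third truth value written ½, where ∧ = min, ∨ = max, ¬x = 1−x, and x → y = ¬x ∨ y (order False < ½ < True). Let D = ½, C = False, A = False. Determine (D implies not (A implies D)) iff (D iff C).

A implies D = False implies ½ = True
not (A implies D) = not True = False
D implies not (A implies D) = ½ implies False = ½
D iff C = ½ iff False = ½
(D implies not (A implies D)) iff (D iff C) = ½ iff ½ = ½

½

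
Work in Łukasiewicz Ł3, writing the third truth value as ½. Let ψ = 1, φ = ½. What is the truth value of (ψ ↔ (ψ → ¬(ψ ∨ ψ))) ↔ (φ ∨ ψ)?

ψ ∨ ψ = 1 ∨ 1 = 1
¬(ψ ∨ ψ) = ¬1 = 0
ψ → ¬(ψ ∨ ψ) = 1 → 0 = 0
ψ ↔ (ψ → ¬(ψ ∨ ψ)) = 1 ↔ 0 = 0
φ ∨ ψ = ½ ∨ 1 = 1
(ψ ↔ (ψ → ¬(ψ ∨ ψ))) ↔ (φ ∨ ψ) = 0 ↔ 1 = 0

0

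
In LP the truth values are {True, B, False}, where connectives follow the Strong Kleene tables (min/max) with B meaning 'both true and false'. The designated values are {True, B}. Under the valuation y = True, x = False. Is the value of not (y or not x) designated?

No

not x = not False = True
y or not x = True or True = True
not (y or not x) = not True = False
False ∉ {True, B}.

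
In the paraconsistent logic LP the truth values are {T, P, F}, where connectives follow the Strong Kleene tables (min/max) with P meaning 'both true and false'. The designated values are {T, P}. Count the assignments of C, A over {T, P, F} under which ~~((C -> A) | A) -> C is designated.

6

Of the 9 assignments, 6 give a value in {T, P}.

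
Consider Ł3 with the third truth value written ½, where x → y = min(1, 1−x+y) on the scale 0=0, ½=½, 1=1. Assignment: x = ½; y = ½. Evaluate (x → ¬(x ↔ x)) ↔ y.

1

x ↔ x = ½ ↔ ½ = 1
¬(x ↔ x) = ¬1 = 0
x → ¬(x ↔ x) = ½ → 0 = ½
(x → ¬(x ↔ x)) ↔ y = ½ ↔ ½ = 1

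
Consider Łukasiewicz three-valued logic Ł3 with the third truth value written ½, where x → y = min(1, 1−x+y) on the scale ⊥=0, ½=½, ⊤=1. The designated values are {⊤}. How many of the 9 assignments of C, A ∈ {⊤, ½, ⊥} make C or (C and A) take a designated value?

3

Designated under: (C=⊤, A=⊤); (C=⊤, A=½); (C=⊤, A=⊥).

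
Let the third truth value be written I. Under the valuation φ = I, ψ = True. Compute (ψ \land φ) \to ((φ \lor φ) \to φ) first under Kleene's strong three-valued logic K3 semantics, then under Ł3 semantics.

I; True

In Kleene's strong three-valued logic K3: ψ \land φ = True \land I = I
φ \lor φ = I \lor I = I
(φ \lor φ) \to φ = I \to I = I  [\lnot I \lor I]
(ψ \land φ) \to ((φ \lor φ) \to φ) = I \to I = I
In Ł3: ψ \land φ = True \land I = I
φ \lor φ = I \lor I = I
(φ \lor φ) \to φ = I \to I = True  [min(1, 1−½+½)]
(ψ \land φ) \to ((φ \lor φ) \to φ) = I \to True = True
They differ because Kleene's strong three-valued logic K3 and Ł3 treat I differently under implication.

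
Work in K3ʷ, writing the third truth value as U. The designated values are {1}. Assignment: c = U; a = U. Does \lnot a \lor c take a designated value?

\lnot a = \lnot U = U
\lnot a \lor c = U \lor U = U
U ∉ {1}.

No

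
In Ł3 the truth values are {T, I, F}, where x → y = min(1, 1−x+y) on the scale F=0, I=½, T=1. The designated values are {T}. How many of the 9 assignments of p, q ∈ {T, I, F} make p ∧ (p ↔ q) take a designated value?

Designated under: (p=T, q=T).

1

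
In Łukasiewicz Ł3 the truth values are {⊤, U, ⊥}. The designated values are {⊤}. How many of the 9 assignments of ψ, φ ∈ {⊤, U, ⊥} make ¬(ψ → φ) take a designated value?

1

Designated under: (ψ=⊤, φ=⊥).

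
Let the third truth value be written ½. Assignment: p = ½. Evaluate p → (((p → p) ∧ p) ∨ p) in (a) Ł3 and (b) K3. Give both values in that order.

true; ½

In Ł3: p → p = ½ → ½ = true  [min(1, 1−½+½)]
(p → p) ∧ p = true ∧ ½ = ½
((p → p) ∧ p) ∨ p = ½ ∨ ½ = ½
p → (((p → p) ∧ p) ∨ p) = ½ → ½ = true
In K3: p → p = ½ → ½ = ½  [¬½ ∨ ½]
(p → p) ∧ p = ½ ∧ ½ = ½
((p → p) ∧ p) ∨ p = ½ ∨ ½ = ½
p → (((p → p) ∧ p) ∨ p) = ½ → ½ = ½
They differ because Ł3 and K3 treat ½ differently under implication.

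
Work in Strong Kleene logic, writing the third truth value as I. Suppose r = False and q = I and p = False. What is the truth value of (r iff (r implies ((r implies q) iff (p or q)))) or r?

r implies q = False implies I = True  [not False or I]
p or q = False or I = I
(r implies q) iff (p or q) = True iff I = I
r implies ((r implies q) iff (p or q)) = False implies I = True
r iff (r implies ((r implies q) iff (p or q))) = False iff True = False
(r iff (r implies ((r implies q) iff (p or q)))) or r = False or False = False

False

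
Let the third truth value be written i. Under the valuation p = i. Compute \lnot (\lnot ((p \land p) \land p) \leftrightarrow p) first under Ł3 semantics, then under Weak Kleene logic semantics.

false; i

In Ł3: p \land p = i \land i = i
(p \land p) \land p = i \land i = i
\lnot ((p \land p) \land p) = \lnot i = i
\lnot ((p \land p) \land p) \leftrightarrow p = i \leftrightarrow i = true  [1 − |½−½|]
\lnot (\lnot ((p \land p) \land p) \leftrightarrow p) = \lnot true = false
In Weak Kleene logic: p \land p = i \land i = i
(p \land p) \land p = i \land i = i
\lnot ((p \land p) \land p) = \lnot i = i
\lnot ((p \land p) \land p) \leftrightarrow p = i \leftrightarrow i = i
\lnot (\lnot ((p \land p) \land p) \leftrightarrow p) = \lnot i = i
They differ because Ł3 and Weak Kleene logic treat i differently under the binary connectives.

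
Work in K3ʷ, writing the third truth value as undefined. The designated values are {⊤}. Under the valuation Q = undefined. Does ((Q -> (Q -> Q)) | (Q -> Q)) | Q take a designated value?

Q -> Q = undefined -> undefined = undefined  [any arg is the third value ⇒ result is the third value]
Q -> (Q -> Q) = undefined -> undefined = undefined
Q -> Q = undefined -> undefined = undefined
(Q -> (Q -> Q)) | (Q -> Q) = undefined | undefined = undefined
((Q -> (Q -> Q)) | (Q -> Q)) | Q = undefined | undefined = undefined
undefined ∉ {⊤}.

No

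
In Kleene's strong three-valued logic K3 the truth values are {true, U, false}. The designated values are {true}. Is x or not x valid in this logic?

No

Countermodel: x=U gives U, which is not designated.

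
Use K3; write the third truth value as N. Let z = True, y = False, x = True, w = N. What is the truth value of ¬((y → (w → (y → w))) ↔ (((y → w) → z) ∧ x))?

False

y → w = False → N = True
w → (y → w) = N → True = True
y → (w → (y → w)) = False → True = True
y → w = False → N = True
(y → w) → z = True → True = True
((y → w) → z) ∧ x = True ∧ True = True
(y → (w → (y → w))) ↔ (((y → w) → z) ∧ x) = True ↔ True = True
¬((y → (w → (y → w))) ↔ (((y → w) → z) ∧ x)) = ¬True = False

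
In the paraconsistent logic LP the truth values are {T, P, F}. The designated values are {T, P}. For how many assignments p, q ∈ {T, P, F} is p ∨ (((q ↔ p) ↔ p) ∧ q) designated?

8

Of the 9 assignments, 8 give a value in {T, P}.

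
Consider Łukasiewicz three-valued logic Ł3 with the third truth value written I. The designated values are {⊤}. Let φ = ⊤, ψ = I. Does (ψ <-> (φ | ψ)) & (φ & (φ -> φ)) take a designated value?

φ | ψ = ⊤ | I = ⊤
ψ <-> (φ | ψ) = I <-> ⊤ = I  [1 − |½−1|]
φ -> φ = ⊤ -> ⊤ = ⊤
φ & (φ -> φ) = ⊤ & ⊤ = ⊤
(ψ <-> (φ | ψ)) & (φ & (φ -> φ)) = I & ⊤ = I
I ∉ {⊤}.

No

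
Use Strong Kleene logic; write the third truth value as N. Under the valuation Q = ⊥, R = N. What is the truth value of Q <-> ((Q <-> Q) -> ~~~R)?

Q <-> Q = ⊥ <-> ⊥ = ⊤
~R = ~N = N
~~R = ~N = N
~~~R = ~N = N
(Q <-> Q) -> ~~~R = ⊤ -> N = N  [~⊤ | N]
Q <-> ((Q <-> Q) -> ~~~R) = ⊥ <-> N = N

N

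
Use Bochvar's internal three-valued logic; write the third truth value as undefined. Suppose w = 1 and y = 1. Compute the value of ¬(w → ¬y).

1

¬y = ¬1 = 0
w → ¬y = 1 → 0 = 0
¬(w → ¬y) = ¬0 = 1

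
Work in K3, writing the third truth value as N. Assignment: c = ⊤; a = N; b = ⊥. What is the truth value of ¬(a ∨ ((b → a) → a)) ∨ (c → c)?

b → a = ⊥ → N = ⊤
(b → a) → a = ⊤ → N = N
a ∨ ((b → a) → a) = N ∨ N = N
¬(a ∨ ((b → a) → a)) = ¬N = N
c → c = ⊤ → ⊤ = ⊤
¬(a ∨ ((b → a) → a)) ∨ (c → c) = N ∨ ⊤ = ⊤

⊤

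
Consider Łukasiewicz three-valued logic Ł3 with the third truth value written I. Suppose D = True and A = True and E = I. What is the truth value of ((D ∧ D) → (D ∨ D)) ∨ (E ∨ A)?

True

D ∧ D = True ∧ True = True
D ∨ D = True ∨ True = True
(D ∧ D) → (D ∨ D) = True → True = True
E ∨ A = I ∨ True = True
((D ∧ D) → (D ∨ D)) ∨ (E ∨ A) = True ∨ True = True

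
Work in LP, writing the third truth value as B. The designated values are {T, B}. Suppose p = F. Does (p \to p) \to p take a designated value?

No

p \to p = F \to F = T
(p \to p) \to p = T \to F = F
F ∉ {T, B}.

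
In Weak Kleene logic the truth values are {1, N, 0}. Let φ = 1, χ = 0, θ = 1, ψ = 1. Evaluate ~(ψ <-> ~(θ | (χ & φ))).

χ & φ = 0 & 1 = 0
θ | (χ & φ) = 1 | 0 = 1
~(θ | (χ & φ)) = ~1 = 0
ψ <-> ~(θ | (χ & φ)) = 1 <-> 0 = 0
~(ψ <-> ~(θ | (χ & φ))) = ~0 = 1

1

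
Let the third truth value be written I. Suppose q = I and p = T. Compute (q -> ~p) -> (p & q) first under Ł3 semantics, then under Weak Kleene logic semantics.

In Ł3: ~p = ~T = F
q -> ~p = I -> F = I  [min(1, 1−½+0)]
p & q = T & I = I
(q -> ~p) -> (p & q) = I -> I = T
In Weak Kleene logic: ~p = ~T = F
q -> ~p = I -> F = I  [any arg is the third value ⇒ result is the third value]
p & q = T & I = I
(q -> ~p) -> (p & q) = I -> I = I
They differ because Ł3 and Weak Kleene logic treat I differently under the binary connectives.

T; I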